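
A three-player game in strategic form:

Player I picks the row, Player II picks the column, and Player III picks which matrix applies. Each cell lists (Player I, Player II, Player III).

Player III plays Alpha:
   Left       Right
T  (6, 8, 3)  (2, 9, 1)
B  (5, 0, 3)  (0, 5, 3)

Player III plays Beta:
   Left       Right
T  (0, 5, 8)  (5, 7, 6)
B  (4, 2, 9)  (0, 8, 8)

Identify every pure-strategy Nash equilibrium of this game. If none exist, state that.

Player I against (Left, Alpha): payoffs 6, 5 → best response T.
Player I against (Left, Beta): payoffs 0, 4 → best response B.
Player I against (Right, Alpha): payoffs 2, 0 → best response T.
Player I against (Right, Beta): payoffs 5, 0 → best response T.
Player II against (T, Alpha): payoffs 8, 9 → best response Right.
Player II against (T, Beta): payoffs 5, 7 → best response Right.
Player II against (B, Alpha): payoffs 0, 5 → best response Right.
Player II against (B, Beta): payoffs 2, 8 → best response Right.
Player III against (T, Left): payoffs 3, 8 → best response Beta.
Player III against (T, Right): payoffs 1, 6 → best response Beta.
Player III against (B, Left): payoffs 3, 9 → best response Beta.
Player III against (B, Right): payoffs 3, 8 → best response Beta.
Mutual best responses: (T, Right, Beta).

(T, Right, Beta)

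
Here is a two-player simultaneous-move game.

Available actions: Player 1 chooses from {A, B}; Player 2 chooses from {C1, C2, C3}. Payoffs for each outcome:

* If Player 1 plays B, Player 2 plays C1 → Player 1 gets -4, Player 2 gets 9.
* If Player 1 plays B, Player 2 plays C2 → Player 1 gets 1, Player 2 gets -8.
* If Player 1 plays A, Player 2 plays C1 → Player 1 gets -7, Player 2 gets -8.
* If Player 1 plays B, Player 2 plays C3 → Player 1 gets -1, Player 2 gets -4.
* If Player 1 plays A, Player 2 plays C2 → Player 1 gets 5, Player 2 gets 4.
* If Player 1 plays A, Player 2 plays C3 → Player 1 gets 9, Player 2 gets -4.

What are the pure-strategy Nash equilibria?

Mark each player's best response to every combination of opponents' strategies; a profile where every player is best-responding is a pure Nash equilibrium.
Player 1 against C1: payoffs -7, -4 → best response B.
Player 1 against C2: payoffs 5, 1 → best response A.
Player 1 against C3: payoffs 9, -1 → best response A.
Player 2 against A: payoffs -8, 4, -4 → best response C2.
Player 2 against B: payoffs 9, -8, -4 → best response C1.
Mutual best responses: (A, C2); (B, C1).

The pure Nash equilibria are (A, C2), (B, C1).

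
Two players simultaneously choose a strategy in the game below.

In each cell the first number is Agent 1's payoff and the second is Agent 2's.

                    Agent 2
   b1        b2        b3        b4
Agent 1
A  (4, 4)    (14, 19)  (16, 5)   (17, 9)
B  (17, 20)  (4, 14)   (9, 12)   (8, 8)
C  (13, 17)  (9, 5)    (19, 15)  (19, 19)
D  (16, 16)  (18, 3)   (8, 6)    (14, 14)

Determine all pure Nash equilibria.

Pure-strategy Nash equilibria: (B, b1) and (C, b4)

(A, b1): Agent 1 can switch to B (4 → 17). Not NE.
(A, b2): Agent 1 can switch to D (14 → 18). Not NE.
(A, b3): Agent 1 can switch to C (16 → 19). Not NE.
(A, b4): Agent 1 can switch to C (17 → 19). Not NE.
(B, b1): Agent 1 gets 17, best alternative 16; Agent 2 gets 20, best alternative 14. No profitable deviation — NE.
(B, b2): Agent 1 can switch to A (4 → 14). Not NE.
(B, b3): Agent 1 can switch to A (9 → 16). Not NE.
(B, b4): Agent 1 can switch to A (8 → 17). Not NE.
(C, b1): Agent 1 can switch to B (13 → 17). Not NE.
(C, b2): Agent 1 can switch to A (9 → 14). Not NE.
(C, b3): Agent 2 can switch to b1 (15 → 17). Not NE.
(C, b4): Agent 1 gets 19, best alternative 17; Agent 2 gets 19, best alternative 17. No profitable deviation — NE.
(The remaining 4 profiles each have a profitable deviation by the same check.)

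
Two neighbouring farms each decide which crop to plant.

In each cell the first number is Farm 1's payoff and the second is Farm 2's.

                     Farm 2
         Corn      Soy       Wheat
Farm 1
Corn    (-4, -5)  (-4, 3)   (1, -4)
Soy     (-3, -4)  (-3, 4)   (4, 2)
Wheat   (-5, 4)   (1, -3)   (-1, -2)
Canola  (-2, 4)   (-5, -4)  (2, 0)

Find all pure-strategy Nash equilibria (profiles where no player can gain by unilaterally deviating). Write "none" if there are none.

For each strategy profile, look for a profitable unilateral deviation.
(Corn, Corn): Farm 1 can switch to Soy (-4 → -3). Not NE.
(Corn, Soy): Farm 1 can switch to Soy (-4 → -3). Not NE.
(Corn, Wheat): Farm 1 can switch to Soy (1 → 4). Not NE.
(Soy, Corn): Farm 1 can switch to Canola (-3 → -2). Not NE.
(Soy, Soy): Farm 1 can switch to Wheat (-3 → 1). Not NE.
(Soy, Wheat): Farm 2 can switch to Soy (2 → 4). Not NE.
(Wheat, Corn): Farm 1 can switch to Corn (-5 → -4). Not NE.
(Wheat, Soy): Farm 2 can switch to Corn (-3 → 4). Not NE.
(Canola, Corn): Farm 1 gets -2, best alternative -3; Farm 2 gets 4, best alternative 0. No profitable deviation — NE.
(The remaining 3 profiles each have a profitable deviation by the same check.)

The unique pure-strategy Nash equilibrium is (Canola, Corn).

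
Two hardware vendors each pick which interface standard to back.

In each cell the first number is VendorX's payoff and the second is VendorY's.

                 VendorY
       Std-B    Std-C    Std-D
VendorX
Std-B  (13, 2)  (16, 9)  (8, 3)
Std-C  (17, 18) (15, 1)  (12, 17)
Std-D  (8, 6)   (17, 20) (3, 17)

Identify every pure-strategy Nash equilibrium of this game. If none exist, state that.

Check each profile: it is a Nash equilibrium iff no player can strictly gain by switching unilaterally.
(Std-B, Std-B): VendorX can switch to Std-C (13 → 17). Not NE.
(Std-B, Std-C): VendorX can switch to Std-D (16 → 17). Not NE.
(Std-B, Std-D): VendorX can switch to Std-C (8 → 12). Not NE.
(Std-C, Std-B): VendorX gets 17, best alternative 13; VendorY gets 18, best alternative 17. No profitable deviation — NE.
(Std-C, Std-C): VendorX can switch to Std-B (15 → 16). Not NE.
(Std-C, Std-D): VendorY can switch to Std-B (17 → 18). Not NE.
(Std-D, Std-B): VendorX can switch to Std-B (8 → 13). Not NE.
(Std-D, Std-C): VendorX gets 17, best alternative 16; VendorY gets 20, best alternative 17. No profitable deviation — NE.
(Std-D, Std-D): VendorX can switch to Std-B (3 → 8). Not NE.

Pure-strategy Nash equilibria: (Std-C, Std-B); (Std-D, Std-C)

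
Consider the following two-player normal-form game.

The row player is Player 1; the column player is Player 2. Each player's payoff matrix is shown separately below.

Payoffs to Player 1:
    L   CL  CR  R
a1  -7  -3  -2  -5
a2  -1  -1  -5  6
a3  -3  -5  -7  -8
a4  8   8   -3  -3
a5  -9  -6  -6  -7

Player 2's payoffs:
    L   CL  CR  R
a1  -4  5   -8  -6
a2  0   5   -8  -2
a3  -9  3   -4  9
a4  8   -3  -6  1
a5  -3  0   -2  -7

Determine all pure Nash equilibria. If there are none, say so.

Pure NE: (a4, L)

Player 1 against L: payoffs -7, -1, -3, 8, -9 → best response a4.
Player 1 against CL: payoffs -3, -1, -5, 8, -6 → best response a4.
Player 1 against CR: payoffs -2, -5, -7, -3, -6 → best response a1.
Player 1 against R: payoffs -5, 6, -8, -3, -7 → best response a2.
Player 2 against a1: payoffs -4, 5, -8, -6 → best response CL.
Player 2 against a2: payoffs 0, 5, -8, -2 → best response CL.
Player 2 against a3: payoffs -9, 3, -4, 9 → best response R.
Player 2 against a4: payoffs 8, -3, -6, 1 → best response L.
Player 2 against a5: payoffs -3, 0, -2, -7 → best response CL.
Mutual best responses: (a4, L).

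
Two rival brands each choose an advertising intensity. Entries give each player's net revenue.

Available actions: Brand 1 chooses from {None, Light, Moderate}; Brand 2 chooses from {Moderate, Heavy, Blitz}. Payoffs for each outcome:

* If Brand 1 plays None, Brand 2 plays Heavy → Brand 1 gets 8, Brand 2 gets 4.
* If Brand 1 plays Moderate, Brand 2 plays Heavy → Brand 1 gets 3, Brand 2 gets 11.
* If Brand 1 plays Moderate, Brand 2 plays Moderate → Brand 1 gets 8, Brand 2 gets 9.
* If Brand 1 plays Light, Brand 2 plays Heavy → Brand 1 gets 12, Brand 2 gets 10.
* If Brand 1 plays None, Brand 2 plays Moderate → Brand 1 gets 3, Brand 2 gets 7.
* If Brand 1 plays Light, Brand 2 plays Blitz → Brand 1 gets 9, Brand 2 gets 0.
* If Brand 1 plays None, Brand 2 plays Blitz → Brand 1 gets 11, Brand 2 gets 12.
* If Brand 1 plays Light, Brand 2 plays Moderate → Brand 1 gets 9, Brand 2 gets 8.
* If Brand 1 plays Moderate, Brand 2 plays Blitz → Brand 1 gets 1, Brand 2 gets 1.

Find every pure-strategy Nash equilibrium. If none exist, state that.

The pure Nash equilibria are (None, Blitz), (Light, Heavy).

For each strategy profile, look for a profitable unilateral deviation.
(None, Moderate): Brand 1 can switch to Light (3 → 9). Not NE.
(None, Heavy): Brand 1 can switch to Light (8 → 12). Not NE.
(None, Blitz): Brand 1 gets 11, best alternative 9; Brand 2 gets 12, best alternative 7. No profitable deviation — NE.
(Light, Moderate): Brand 2 can switch to Heavy (8 → 10). Not NE.
(Light, Heavy): Brand 1 gets 12, best alternative 8; Brand 2 gets 10, best alternative 8. No profitable deviation — NE.
(Light, Blitz): Brand 1 can switch to None (9 → 11). Not NE.
(Moderate, Moderate): Brand 1 can switch to Light (8 → 9). Not NE.
(Moderate, Heavy): Brand 1 can switch to None (3 → 8). Not NE.
(Moderate, Blitz): Brand 1 can switch to None (1 → 11). Not NE.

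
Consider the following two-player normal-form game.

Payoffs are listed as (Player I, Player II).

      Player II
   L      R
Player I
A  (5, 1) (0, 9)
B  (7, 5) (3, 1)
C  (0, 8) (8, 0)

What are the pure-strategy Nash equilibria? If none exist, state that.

The unique pure-strategy Nash equilibrium is (B, L).

For each strategy profile, look for a profitable unilateral deviation.
(A, L): Player I can switch to B (5 → 7). Not NE.
(A, R): Player I can switch to B (0 → 3). Not NE.
(B, L): Player I gets 7, best alternative 5; Player II gets 5, best alternative 1. No profitable deviation — NE.
(B, R): Player I can switch to C (3 → 8). Not NE.
(C, L): Player I can switch to A (0 → 5). Not NE.
(C, R): Player II can switch to L (0 → 8). Not NE.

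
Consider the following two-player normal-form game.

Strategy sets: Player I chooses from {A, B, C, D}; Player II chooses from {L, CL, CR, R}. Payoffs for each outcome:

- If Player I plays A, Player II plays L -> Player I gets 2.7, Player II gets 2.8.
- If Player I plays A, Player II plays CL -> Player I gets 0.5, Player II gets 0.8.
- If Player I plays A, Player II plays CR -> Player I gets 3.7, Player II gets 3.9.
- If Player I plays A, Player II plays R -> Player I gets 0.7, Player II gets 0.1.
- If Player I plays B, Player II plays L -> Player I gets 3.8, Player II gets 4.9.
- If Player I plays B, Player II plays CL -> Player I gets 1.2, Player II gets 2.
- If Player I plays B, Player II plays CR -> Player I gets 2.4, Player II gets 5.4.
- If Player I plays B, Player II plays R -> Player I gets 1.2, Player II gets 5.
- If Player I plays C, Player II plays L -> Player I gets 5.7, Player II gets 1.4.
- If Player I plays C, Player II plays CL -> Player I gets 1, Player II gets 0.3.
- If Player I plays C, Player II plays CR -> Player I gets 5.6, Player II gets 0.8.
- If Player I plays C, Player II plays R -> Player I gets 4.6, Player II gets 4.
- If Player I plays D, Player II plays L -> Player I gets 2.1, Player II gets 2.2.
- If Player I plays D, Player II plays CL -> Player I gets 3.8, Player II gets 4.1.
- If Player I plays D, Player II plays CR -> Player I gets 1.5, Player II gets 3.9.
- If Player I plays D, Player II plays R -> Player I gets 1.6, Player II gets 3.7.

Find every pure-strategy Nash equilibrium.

The pure Nash equilibria are (C, R); (D, CL).

Player I against L: payoffs 2.7, 3.8, 5.7, 2.1 → best response C.
Player I against CL: payoffs 0.5, 1.2, 1, 3.8 → best response D.
Player I against CR: payoffs 3.7, 2.4, 5.6, 1.5 → best response C.
Player I against R: payoffs 0.7, 1.2, 4.6, 1.6 → best response C.
Player II against A: payoffs 2.8, 0.8, 3.9, 0.1 → best response CR.
Player II against B: payoffs 4.9, 2, 5.4, 5 → best response CR.
Player II against C: payoffs 1.4, 0.3, 0.8, 4 → best response R.
Player II against D: payoffs 2.2, 4.1, 3.9, 3.7 → best response CL.
Mutual best responses: (C, R); (D, CL).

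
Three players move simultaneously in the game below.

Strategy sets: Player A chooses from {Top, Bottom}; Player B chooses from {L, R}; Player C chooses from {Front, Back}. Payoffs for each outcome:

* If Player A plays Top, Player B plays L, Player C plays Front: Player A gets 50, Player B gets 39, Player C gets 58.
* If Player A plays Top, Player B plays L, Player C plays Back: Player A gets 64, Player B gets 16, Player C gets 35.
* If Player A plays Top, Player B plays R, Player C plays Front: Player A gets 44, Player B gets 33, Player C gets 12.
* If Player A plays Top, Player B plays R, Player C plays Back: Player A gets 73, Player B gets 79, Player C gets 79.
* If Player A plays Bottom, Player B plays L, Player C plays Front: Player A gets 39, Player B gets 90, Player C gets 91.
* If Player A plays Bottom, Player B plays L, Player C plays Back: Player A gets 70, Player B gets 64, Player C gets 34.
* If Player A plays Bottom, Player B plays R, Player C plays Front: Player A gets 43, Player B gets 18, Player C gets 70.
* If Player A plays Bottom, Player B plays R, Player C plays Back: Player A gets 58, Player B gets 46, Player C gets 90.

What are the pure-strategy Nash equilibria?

The pure Nash equilibria are (Top, L, Front) and (Top, R, Back).

(Top, L, Front): Player A gets 50, best alternative 39; Player B gets 39, best alternative 33; Player C gets 58, best alternative 35. No profitable deviation — NE.
(Top, L, Back): Player A can switch to Bottom (64 → 70). Not NE.
(Top, R, Front): Player B can switch to L (33 → 39). Not NE.
(Top, R, Back): Player A gets 73, best alternative 58; Player B gets 79, best alternative 16; Player C gets 79, best alternative 12. No profitable deviation — NE.
(Bottom, L, Front): Player A can switch to Top (39 → 50). Not NE.
(Bottom, L, Back): Player C can switch to Front (34 → 91). Not NE.
(Bottom, R, Front): Player A can switch to Top (43 → 44). Not NE.
(Bottom, R, Back): Player A can switch to Top (58 → 73). Not NE.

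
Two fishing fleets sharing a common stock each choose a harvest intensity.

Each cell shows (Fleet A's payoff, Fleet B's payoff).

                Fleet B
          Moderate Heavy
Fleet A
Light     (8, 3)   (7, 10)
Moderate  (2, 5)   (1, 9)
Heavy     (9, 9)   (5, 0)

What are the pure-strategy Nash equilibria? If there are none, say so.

Pure-strategy Nash equilibria: (Light, Heavy) and (Heavy, Moderate)

Fleet A against Moderate: payoffs 8, 2, 9 → best response Heavy.
Fleet A against Heavy: payoffs 7, 1, 5 → best response Light.
Fleet B against Light: payoffs 3, 10 → best response Heavy.
Fleet B against Moderate: payoffs 5, 9 → best response Heavy.
Fleet B against Heavy: payoffs 9, 0 → best response Moderate.
Mutual best responses: (Light, Heavy); (Heavy, Moderate).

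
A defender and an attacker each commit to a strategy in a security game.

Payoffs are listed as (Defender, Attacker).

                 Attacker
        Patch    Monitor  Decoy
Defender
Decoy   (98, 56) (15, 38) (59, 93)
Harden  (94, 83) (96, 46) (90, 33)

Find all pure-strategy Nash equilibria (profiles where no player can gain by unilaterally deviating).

(Decoy, Patch): Attacker can switch to Decoy (56 → 93). Not NE.
(Decoy, Monitor): Defender can switch to Harden (15 → 96). Not NE.
(Decoy, Decoy): Defender can switch to Harden (59 → 90). Not NE.
(Harden, Patch): Defender can switch to Decoy (94 → 98). Not NE.
(Harden, Monitor): Attacker can switch to Patch (46 → 83). Not NE.
(Harden, Decoy): Attacker can switch to Patch (33 → 83). Not NE.

none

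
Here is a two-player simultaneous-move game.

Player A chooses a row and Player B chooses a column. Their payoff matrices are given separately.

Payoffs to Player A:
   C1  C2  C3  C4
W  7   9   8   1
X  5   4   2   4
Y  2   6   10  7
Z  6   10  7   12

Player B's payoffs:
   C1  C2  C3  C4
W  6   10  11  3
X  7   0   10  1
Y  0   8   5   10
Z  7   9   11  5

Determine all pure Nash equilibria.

There is no pure-strategy Nash equilibrium.

(W, C1): Player B can switch to C2 (6 → 10). Not NE.
(W, C2): Player A can switch to Z (9 → 10). Not NE.
(W, C3): Player A can switch to Y (8 → 10). Not NE.
(W, C4): Player A can switch to X (1 → 4). Not NE.
(X, C1): Player A can switch to W (5 → 7). Not NE.
(X, C2): Player A can switch to W (4 → 9). Not NE.
(X, C3): Player A can switch to W (2 → 8). Not NE.
(X, C4): Player A can switch to Y (4 → 7). Not NE.
(Y, C1): Player A can switch to W (2 → 7). Not NE.
(Y, C2): Player A can switch to W (6 → 9). Not NE.
(The remaining 6 profiles each have a profitable deviation by the same check.)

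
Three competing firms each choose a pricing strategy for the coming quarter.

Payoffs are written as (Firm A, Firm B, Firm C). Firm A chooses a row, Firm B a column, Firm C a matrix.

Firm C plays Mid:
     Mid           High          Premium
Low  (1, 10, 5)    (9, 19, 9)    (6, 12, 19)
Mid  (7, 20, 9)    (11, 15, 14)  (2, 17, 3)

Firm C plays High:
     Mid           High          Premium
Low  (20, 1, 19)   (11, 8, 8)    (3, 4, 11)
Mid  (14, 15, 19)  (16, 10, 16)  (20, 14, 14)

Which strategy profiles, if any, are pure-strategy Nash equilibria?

(Low, Mid, Mid): Firm A can switch to Mid (1 → 7). Not NE.
(Low, Mid, High): Firm B can switch to High (1 → 8). Not NE.
(Low, High, Mid): Firm A can switch to Mid (9 → 11). Not NE.
(Low, High, High): Firm A can switch to Mid (11 → 16). Not NE.
(Low, Premium, Mid): Firm B can switch to High (12 → 19). Not NE.
(Low, Premium, High): Firm A can switch to Mid (3 → 20). Not NE.
(Mid, Mid, Mid): Firm C can switch to High (9 → 19). Not NE.
(Mid, Mid, High): Firm A can switch to Low (14 → 20). Not NE.
(Mid, High, Mid): Firm B can switch to Mid (15 → 20). Not NE.
(Mid, High, High): Firm B can switch to Mid (10 → 15). Not NE.
(Mid, Premium, Mid): Firm A can switch to Low (2 → 6). Not NE.
(Mid, Premium, High): Firm B can switch to Mid (14 → 15). Not NE.

No pure-strategy Nash equilibrium.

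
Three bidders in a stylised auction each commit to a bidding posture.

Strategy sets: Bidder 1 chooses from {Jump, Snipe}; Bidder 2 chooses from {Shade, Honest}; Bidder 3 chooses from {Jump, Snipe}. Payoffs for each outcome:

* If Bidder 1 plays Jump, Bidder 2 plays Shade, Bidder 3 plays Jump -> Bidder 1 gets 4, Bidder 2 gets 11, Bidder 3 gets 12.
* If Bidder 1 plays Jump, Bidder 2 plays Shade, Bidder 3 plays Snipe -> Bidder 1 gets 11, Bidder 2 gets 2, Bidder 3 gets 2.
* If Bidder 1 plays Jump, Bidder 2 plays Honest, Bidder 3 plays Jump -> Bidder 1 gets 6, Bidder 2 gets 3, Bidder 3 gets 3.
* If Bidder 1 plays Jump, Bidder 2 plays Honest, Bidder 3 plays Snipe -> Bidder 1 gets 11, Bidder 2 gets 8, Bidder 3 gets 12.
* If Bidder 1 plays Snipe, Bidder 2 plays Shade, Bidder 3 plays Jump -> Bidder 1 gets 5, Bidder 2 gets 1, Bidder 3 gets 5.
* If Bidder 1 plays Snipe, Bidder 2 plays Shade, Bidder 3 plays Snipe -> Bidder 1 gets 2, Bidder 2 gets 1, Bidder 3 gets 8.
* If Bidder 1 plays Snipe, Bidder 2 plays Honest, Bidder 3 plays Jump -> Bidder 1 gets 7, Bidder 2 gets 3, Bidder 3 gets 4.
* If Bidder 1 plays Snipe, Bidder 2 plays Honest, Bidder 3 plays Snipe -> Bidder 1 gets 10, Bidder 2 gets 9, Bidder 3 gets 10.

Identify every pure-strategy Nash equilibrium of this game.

Bidder 1 against (Shade, Jump): payoffs 4, 5 → best response Snipe.
Bidder 1 against (Shade, Snipe): payoffs 11, 2 → best response Jump.
Bidder 1 against (Honest, Jump): payoffs 6, 7 → best response Snipe.
Bidder 1 against (Honest, Snipe): payoffs 11, 10 → best response Jump.
Bidder 2 against (Jump, Jump): payoffs 11, 3 → best response Shade.
Bidder 2 against (Jump, Snipe): payoffs 2, 8 → best response Honest.
Bidder 2 against (Snipe, Jump): payoffs 1, 3 → best response Honest.
Bidder 2 against (Snipe, Snipe): payoffs 1, 9 → best response Honest.
Bidder 3 against (Jump, Shade): payoffs 12, 2 → best response Jump.
Bidder 3 against (Jump, Honest): payoffs 3, 12 → best response Snipe.
Bidder 3 against (Snipe, Shade): payoffs 5, 8 → best response Snipe.
Bidder 3 against (Snipe, Honest): payoffs 4, 10 → best response Snipe.
Mutual best responses: (Jump, Honest, Snipe).

The unique pure-strategy Nash equilibrium is (Jump, Honest, Snipe).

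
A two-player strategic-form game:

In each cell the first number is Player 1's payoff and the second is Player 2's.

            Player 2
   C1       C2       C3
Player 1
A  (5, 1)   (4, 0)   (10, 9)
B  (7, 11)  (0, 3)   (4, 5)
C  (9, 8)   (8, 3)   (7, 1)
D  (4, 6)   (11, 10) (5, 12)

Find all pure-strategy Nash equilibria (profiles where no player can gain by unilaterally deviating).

The pure Nash equilibria are (A, C3); (C, C1).

(A, C1): Player 1 can switch to B (5 → 7). Not NE.
(A, C2): Player 1 can switch to C (4 → 8). Not NE.
(A, C3): Player 1 gets 10, best alternative 7; Player 2 gets 9, best alternative 1. No profitable deviation — NE.
(B, C1): Player 1 can switch to C (7 → 9). Not NE.
(B, C2): Player 1 can switch to A (0 → 4). Not NE.
(B, C3): Player 1 can switch to A (4 → 10). Not NE.
(C, C1): Player 1 gets 9, best alternative 7; Player 2 gets 8, best alternative 3. No profitable deviation — NE.
(C, C2): Player 1 can switch to D (8 → 11). Not NE.
(C, C3): Player 1 can switch to A (7 → 10). Not NE.
(D, C1): Player 1 can switch to A (4 → 5). Not NE.
(D, C2): Player 2 can switch to C3 (10 → 12). Not NE.
(D, C3): Player 1 can switch to A (5 → 10). Not NE.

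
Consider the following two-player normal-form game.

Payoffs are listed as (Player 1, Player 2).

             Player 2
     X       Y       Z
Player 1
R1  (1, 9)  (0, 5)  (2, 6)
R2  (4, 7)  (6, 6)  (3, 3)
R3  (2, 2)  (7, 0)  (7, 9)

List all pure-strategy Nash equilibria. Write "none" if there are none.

(R1, X): Player 1 can switch to R2 (1 → 4). Not NE.
(R1, Y): Player 1 can switch to R2 (0 → 6). Not NE.
(R1, Z): Player 1 can switch to R2 (2 → 3). Not NE.
(R2, X): Player 1 gets 4, best alternative 2; Player 2 gets 7, best alternative 6. No profitable deviation — NE.
(R2, Y): Player 1 can switch to R3 (6 → 7). Not NE.
(R2, Z): Player 1 can switch to R3 (3 → 7). Not NE.
(R3, X): Player 1 can switch to R2 (2 → 4). Not NE.
(R3, Y): Player 2 can switch to X (0 → 2). Not NE.
(R3, Z): Player 1 gets 7, best alternative 3; Player 2 gets 9, best alternative 2. No profitable deviation — NE.

The pure Nash equilibria are (R2, X) and (R3, Z).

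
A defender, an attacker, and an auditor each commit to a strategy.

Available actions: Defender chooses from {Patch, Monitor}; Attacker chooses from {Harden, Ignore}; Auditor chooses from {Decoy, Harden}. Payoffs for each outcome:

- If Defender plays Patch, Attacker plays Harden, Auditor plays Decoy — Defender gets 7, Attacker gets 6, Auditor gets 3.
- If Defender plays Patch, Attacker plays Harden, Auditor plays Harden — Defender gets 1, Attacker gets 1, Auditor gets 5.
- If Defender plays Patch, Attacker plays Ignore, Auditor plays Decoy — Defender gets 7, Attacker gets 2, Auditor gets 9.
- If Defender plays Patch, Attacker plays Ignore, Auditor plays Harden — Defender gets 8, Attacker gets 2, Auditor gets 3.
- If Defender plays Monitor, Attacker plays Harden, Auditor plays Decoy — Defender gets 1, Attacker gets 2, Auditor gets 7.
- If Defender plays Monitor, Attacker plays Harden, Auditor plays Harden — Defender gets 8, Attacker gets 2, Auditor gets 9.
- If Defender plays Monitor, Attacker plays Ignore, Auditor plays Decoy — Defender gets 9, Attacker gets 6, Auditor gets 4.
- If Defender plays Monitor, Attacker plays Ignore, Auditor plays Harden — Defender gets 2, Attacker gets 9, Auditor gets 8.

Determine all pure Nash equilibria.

There is no pure-strategy Nash equilibrium.

(Patch, Harden, Decoy): Auditor can switch to Harden (3 → 5). Not NE.
(Patch, Harden, Harden): Defender can switch to Monitor (1 → 8). Not NE.
(Patch, Ignore, Decoy): Defender can switch to Monitor (7 → 9). Not NE.
(Patch, Ignore, Harden): Auditor can switch to Decoy (3 → 9). Not NE.
(Monitor, Harden, Decoy): Defender can switch to Patch (1 → 7). Not NE.
(Monitor, Harden, Harden): Attacker can switch to Ignore (2 → 9). Not NE.
(Monitor, Ignore, Decoy): Auditor can switch to Harden (4 → 8). Not NE.
(Monitor, Ignore, Harden): Defender can switch to Patch (2 → 8). Not NE.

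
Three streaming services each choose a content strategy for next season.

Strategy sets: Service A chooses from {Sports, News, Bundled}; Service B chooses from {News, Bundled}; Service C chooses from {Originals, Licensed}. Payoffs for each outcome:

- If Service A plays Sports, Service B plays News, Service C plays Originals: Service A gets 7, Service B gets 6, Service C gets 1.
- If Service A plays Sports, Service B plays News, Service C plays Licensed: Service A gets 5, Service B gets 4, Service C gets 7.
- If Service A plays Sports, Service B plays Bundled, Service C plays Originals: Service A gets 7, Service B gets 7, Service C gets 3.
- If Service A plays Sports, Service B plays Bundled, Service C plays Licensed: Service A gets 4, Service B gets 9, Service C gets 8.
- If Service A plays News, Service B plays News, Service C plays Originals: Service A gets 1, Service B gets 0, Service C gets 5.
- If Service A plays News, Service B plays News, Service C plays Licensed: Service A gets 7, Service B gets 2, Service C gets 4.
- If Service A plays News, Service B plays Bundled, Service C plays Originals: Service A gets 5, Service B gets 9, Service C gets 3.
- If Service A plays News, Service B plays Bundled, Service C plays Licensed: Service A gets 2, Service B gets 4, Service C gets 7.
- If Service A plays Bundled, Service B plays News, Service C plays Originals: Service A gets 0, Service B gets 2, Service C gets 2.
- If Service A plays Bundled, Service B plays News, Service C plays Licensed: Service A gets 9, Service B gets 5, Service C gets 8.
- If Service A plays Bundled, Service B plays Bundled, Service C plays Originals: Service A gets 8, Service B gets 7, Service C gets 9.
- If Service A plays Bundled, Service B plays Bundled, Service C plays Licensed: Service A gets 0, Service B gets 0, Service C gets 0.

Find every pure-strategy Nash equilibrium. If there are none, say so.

Pure-strategy Nash equilibria: (Sports, Bundled, Licensed); (Bundled, News, Licensed); (Bundled, Bundled, Originals)

For each strategy profile, look for a profitable unilateral deviation.
(Sports, News, Originals): Service B can switch to Bundled (6 → 7). Not NE.
(Sports, News, Licensed): Service A can switch to News (5 → 7). Not NE.
(Sports, Bundled, Originals): Service A can switch to Bundled (7 → 8). Not NE.
(Sports, Bundled, Licensed): Service A gets 4, best alternative 2; Service B gets 9, best alternative 4; Service C gets 8, best alternative 3. No profitable deviation — NE.
(News, News, Originals): Service A can switch to Sports (1 → 7). Not NE.
(News, News, Licensed): Service A can switch to Bundled (7 → 9). Not NE.
(News, Bundled, Originals): Service A can switch to Sports (5 → 7). Not NE.
(News, Bundled, Licensed): Service A can switch to Sports (2 → 4). Not NE.
(Bundled, News, Originals): Service A can switch to Sports (0 → 7). Not NE.
(Bundled, News, Licensed): Service A gets 9, best alternative 7; Service B gets 5, best alternative 0; Service C gets 8, best alternative 2. No profitable deviation — NE.
(Bundled, Bundled, Originals): Service A gets 8, best alternative 7; Service B gets 7, best alternative 2; Service C gets 9, best alternative 0. No profitable deviation — NE.
(Bundled, Bundled, Licensed): Service A can switch to Sports (0 → 4). Not NE.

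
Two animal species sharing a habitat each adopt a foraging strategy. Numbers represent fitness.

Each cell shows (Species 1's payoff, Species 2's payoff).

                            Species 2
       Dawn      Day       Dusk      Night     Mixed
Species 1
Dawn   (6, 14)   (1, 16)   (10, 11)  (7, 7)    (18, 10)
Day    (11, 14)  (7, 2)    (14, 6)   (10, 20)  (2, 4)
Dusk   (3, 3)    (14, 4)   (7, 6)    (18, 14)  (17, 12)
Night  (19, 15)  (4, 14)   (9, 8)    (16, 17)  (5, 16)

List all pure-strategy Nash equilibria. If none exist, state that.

Check each profile: it is a Nash equilibrium iff no player can strictly gain by switching unilaterally.
(Dawn, Dawn): Species 1 can switch to Day (6 → 11). Not NE.
(Dawn, Day): Species 1 can switch to Day (1 → 7). Not NE.
(Dawn, Dusk): Species 1 can switch to Day (10 → 14). Not NE.
(Dawn, Night): Species 1 can switch to Day (7 → 10). Not NE.
(Dawn, Mixed): Species 2 can switch to Dawn (10 → 14). Not NE.
(Day, Dawn): Species 1 can switch to Night (11 → 19). Not NE.
(Day, Day): Species 1 can switch to Dusk (7 → 14). Not NE.
(Day, Dusk): Species 2 can switch to Dawn (6 → 14). Not NE.
(Dusk, Night): Species 1 gets 18, best alternative 16; Species 2 gets 14, best alternative 12. No profitable deviation — NE.
(The remaining 11 profiles each have a profitable deviation by the same check.)

(Dusk, Night)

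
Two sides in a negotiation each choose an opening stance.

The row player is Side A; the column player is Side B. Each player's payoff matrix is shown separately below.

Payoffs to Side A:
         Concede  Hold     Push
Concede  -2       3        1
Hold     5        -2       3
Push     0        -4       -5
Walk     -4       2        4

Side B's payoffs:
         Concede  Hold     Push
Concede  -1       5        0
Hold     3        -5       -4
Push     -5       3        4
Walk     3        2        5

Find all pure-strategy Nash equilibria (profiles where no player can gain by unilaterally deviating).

(Concede, Concede): Side A can switch to Hold (-2 → 5). Not NE.
(Concede, Hold): Side A gets 3, best alternative 2; Side B gets 5, best alternative 0. No profitable deviation — NE.
(Concede, Push): Side A can switch to Hold (1 → 3). Not NE.
(Hold, Concede): Side A gets 5, best alternative 0; Side B gets 3, best alternative -4. No profitable deviation — NE.
(Hold, Hold): Side A can switch to Concede (-2 → 3). Not NE.
(Hold, Push): Side A can switch to Walk (3 → 4). Not NE.
(Push, Concede): Side A can switch to Hold (0 → 5). Not NE.
(Push, Hold): Side A can switch to Concede (-4 → 3). Not NE.
(Push, Push): Side A can switch to Concede (-5 → 1). Not NE.
(Walk, Concede): Side A can switch to Concede (-4 → -2). Not NE.
(Walk, Hold): Side A can switch to Concede (2 → 3). Not NE.
(Walk, Push): Side A gets 4, best alternative 3; Side B gets 5, best alternative 3. No profitable deviation — NE.

(Concede, Hold) and (Hold, Concede) and (Walk, Push)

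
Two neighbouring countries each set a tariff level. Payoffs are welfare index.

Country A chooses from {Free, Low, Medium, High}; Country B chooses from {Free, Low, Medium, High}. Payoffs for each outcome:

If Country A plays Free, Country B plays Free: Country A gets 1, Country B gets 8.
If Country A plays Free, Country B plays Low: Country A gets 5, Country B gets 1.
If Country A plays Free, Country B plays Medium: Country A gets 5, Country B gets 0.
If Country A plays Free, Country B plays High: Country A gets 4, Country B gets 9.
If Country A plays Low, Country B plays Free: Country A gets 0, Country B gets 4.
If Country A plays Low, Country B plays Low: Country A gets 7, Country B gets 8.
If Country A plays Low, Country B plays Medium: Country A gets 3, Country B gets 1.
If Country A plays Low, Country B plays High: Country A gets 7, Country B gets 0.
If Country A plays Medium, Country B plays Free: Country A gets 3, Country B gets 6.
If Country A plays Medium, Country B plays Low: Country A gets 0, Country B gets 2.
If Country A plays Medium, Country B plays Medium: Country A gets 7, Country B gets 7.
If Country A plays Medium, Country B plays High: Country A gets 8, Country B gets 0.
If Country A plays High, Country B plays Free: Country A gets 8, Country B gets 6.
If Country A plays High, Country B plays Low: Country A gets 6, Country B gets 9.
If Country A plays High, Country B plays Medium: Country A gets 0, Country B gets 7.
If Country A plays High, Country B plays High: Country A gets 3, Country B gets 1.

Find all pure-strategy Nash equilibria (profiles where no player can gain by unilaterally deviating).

Country A against Free: payoffs 1, 0, 3, 8 → best response High.
Country A against Low: payoffs 5, 7, 0, 6 → best response Low.
Country A against Medium: payoffs 5, 3, 7, 0 → best response Medium.
Country A against High: payoffs 4, 7, 8, 3 → best response Medium.
Country B against Free: payoffs 8, 1, 0, 9 → best response High.
Country B against Low: payoffs 4, 8, 1, 0 → best response Low.
Country B against Medium: payoffs 6, 2, 7, 0 → best response Medium.
Country B against High: payoffs 6, 9, 7, 1 → best response Low.
Mutual best responses: (Low, Low); (Medium, Medium).

The pure Nash equilibria are (Low, Low); (Medium, Medium).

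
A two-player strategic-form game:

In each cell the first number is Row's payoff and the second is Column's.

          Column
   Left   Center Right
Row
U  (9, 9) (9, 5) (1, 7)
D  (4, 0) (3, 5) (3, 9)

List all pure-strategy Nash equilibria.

(U, Left): Row gets 9, best alternative 4; Column gets 9, best alternative 7. No profitable deviation — NE.
(U, Center): Column can switch to Left (5 → 9). Not NE.
(U, Right): Row can switch to D (1 → 3). Not NE.
(D, Left): Row can switch to U (4 → 9). Not NE.
(D, Center): Row can switch to U (3 → 9). Not NE.
(D, Right): Row gets 3, best alternative 1; Column gets 9, best alternative 5. No profitable deviation — NE.

(U, Left) and (D, Right)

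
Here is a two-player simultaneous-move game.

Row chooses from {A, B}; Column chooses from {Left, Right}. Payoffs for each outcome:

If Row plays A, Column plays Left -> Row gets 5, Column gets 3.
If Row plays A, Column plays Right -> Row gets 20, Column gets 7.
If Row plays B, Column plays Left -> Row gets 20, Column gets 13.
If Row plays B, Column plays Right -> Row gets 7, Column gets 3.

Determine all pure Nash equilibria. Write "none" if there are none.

Mark each player's best response to every combination of opponents' strategies; a profile where every player is best-responding is a pure Nash equilibrium.
Row against Left: payoffs 5, 20 → best response B.
Row against Right: payoffs 20, 7 → best response A.
Column against A: payoffs 3, 7 → best response Right.
Column against B: payoffs 13, 3 → best response Left.
Mutual best responses: (A, Right); (B, Left).

Pure-strategy Nash equilibria: (A, Right); (B, Left)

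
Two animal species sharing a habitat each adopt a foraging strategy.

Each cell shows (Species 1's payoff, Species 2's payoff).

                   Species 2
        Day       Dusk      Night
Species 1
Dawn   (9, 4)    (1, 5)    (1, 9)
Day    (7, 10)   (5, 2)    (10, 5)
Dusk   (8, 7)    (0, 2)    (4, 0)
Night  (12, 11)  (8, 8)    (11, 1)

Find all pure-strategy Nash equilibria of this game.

Mark each player's best response to every combination of opponents' strategies; a profile where every player is best-responding is a pure Nash equilibrium.
Species 1 against Day: payoffs 9, 7, 8, 12 → best response Night.
Species 1 against Dusk: payoffs 1, 5, 0, 8 → best response Night.
Species 1 against Night: payoffs 1, 10, 4, 11 → best response Night.
Species 2 against Dawn: payoffs 4, 5, 9 → best response Night.
Species 2 against Day: payoffs 10, 2, 5 → best response Day.
Species 2 against Dusk: payoffs 7, 2, 0 → best response Day.
Species 2 against Night: payoffs 11, 8, 1 → best response Day.
Mutual best responses: (Night, Day).

The unique pure-strategy Nash equilibrium is (Night, Day).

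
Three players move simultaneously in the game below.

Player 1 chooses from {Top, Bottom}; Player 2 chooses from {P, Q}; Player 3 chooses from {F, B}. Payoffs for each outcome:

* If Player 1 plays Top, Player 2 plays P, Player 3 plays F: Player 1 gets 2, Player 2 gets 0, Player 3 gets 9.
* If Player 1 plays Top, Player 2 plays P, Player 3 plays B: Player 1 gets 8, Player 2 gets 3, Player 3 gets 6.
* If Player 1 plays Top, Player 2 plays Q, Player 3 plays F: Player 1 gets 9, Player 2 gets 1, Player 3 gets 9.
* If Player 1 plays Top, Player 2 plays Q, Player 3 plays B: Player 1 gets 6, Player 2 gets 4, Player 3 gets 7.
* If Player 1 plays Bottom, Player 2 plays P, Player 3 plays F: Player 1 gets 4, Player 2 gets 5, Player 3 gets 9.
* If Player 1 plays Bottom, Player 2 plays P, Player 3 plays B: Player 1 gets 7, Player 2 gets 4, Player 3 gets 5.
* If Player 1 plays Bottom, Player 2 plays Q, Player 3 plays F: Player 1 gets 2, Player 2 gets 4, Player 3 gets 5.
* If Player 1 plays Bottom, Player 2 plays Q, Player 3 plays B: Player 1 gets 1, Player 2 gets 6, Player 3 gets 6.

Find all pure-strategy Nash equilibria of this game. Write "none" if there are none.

For each player, find the best response to each opponent profile; mutual best responses are the pure NE.
Player 1 against (P, F): payoffs 2, 4 → best response Bottom.
Player 1 against (P, B): payoffs 8, 7 → best response Top.
Player 1 against (Q, F): payoffs 9, 2 → best response Top.
Player 1 against (Q, B): payoffs 6, 1 → best response Top.
Player 2 against (Top, F): payoffs 0, 1 → best response Q.
Player 2 against (Top, B): payoffs 3, 4 → best response Q.
Player 2 against (Bottom, F): payoffs 5, 4 → best response P.
Player 2 against (Bottom, B): payoffs 4, 6 → best response Q.
Player 3 against (Top, P): payoffs 9, 6 → best response F.
Player 3 against (Top, Q): payoffs 9, 7 → best response F.
Player 3 against (Bottom, P): payoffs 9, 5 → best response F.
Player 3 against (Bottom, Q): payoffs 5, 6 → best response B.
Mutual best responses: (Top, Q, F); (Bottom, P, F).

The pure Nash equilibria are (Top, Q, F), (Bottom, P, F).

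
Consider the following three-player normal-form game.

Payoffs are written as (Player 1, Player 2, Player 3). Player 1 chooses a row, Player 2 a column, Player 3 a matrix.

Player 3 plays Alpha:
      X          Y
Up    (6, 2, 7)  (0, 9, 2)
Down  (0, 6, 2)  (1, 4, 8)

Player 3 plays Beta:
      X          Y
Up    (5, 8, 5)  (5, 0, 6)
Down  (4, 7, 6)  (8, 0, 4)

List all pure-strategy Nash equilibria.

For each player, find the best response to each opponent profile; mutual best responses are the pure NE.
Player 1 against (X, Alpha): payoffs 6, 0 → best response Up.
Player 1 against (X, Beta): payoffs 5, 4 → best response Up.
Player 1 against (Y, Alpha): payoffs 0, 1 → best response Down.
Player 1 against (Y, Beta): payoffs 5, 8 → best response Down.
Player 2 against (Up, Alpha): payoffs 2, 9 → best response Y.
Player 2 against (Up, Beta): payoffs 8, 0 → best response X.
Player 2 against (Down, Alpha): payoffs 6, 4 → best response X.
Player 2 against (Down, Beta): payoffs 7, 0 → best response X.
Player 3 against (Up, X): payoffs 7, 5 → best response Alpha.
Player 3 against (Up, Y): payoffs 2, 6 → best response Beta.
Player 3 against (Down, X): payoffs 2, 6 → best response Beta.
Player 3 against (Down, Y): payoffs 8, 4 → best response Alpha.
No profile is a mutual best response for all players.

This game has no pure Nash equilibrium.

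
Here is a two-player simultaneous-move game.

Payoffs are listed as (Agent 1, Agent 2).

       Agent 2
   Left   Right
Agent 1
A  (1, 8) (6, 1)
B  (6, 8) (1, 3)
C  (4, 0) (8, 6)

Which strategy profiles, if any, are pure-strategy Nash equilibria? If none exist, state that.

For each player, find the best response to each opponent profile; mutual best responses are the pure NE.
Agent 1 against Left: payoffs 1, 6, 4 → best response B.
Agent 1 against Right: payoffs 6, 1, 8 → best response C.
Agent 2 against A: payoffs 8, 1 → best response Left.
Agent 2 against B: payoffs 8, 3 → best response Left.
Agent 2 against C: payoffs 0, 6 → best response Right.
Mutual best responses: (B, Left); (C, Right).

The pure Nash equilibria are (B, Left) and (C, Right).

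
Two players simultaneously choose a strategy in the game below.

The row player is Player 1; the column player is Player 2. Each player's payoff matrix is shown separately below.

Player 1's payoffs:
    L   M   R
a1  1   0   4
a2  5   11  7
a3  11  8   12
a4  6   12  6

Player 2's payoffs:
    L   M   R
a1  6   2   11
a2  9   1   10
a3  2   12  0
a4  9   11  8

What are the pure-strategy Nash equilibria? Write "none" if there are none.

(a4, M)

Mark each player's best response to every combination of opponents' strategies; a profile where every player is best-responding is a pure Nash equilibrium.
Player 1 against L: payoffs 1, 5, 11, 6 → best response a3.
Player 1 against M: payoffs 0, 11, 8, 12 → best response a4.
Player 1 against R: payoffs 4, 7, 12, 6 → best response a3.
Player 2 against a1: payoffs 6, 2, 11 → best response R.
Player 2 against a2: payoffs 9, 1, 10 → best response R.
Player 2 against a3: payoffs 2, 12, 0 → best response M.
Player 2 against a4: payoffs 9, 11, 8 → best response M.
Mutual best responses: (a4, M).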